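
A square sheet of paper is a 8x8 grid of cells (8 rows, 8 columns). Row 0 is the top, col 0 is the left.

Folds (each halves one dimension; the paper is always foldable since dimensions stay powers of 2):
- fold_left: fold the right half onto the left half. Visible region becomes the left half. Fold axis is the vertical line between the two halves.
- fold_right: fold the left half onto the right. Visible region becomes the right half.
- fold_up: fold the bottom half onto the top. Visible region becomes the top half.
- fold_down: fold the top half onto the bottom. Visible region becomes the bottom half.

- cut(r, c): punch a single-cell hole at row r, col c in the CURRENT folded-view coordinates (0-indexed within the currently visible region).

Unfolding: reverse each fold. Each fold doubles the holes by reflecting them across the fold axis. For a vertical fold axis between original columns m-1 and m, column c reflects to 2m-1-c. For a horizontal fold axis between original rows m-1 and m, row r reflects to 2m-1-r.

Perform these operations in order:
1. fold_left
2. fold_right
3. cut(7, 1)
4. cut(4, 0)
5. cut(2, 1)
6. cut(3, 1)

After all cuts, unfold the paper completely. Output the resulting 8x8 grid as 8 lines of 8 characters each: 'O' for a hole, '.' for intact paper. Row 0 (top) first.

Op 1 fold_left: fold axis v@4; visible region now rows[0,8) x cols[0,4) = 8x4
Op 2 fold_right: fold axis v@2; visible region now rows[0,8) x cols[2,4) = 8x2
Op 3 cut(7, 1): punch at orig (7,3); cuts so far [(7, 3)]; region rows[0,8) x cols[2,4) = 8x2
Op 4 cut(4, 0): punch at orig (4,2); cuts so far [(4, 2), (7, 3)]; region rows[0,8) x cols[2,4) = 8x2
Op 5 cut(2, 1): punch at orig (2,3); cuts so far [(2, 3), (4, 2), (7, 3)]; region rows[0,8) x cols[2,4) = 8x2
Op 6 cut(3, 1): punch at orig (3,3); cuts so far [(2, 3), (3, 3), (4, 2), (7, 3)]; region rows[0,8) x cols[2,4) = 8x2
Unfold 1 (reflect across v@2): 8 holes -> [(2, 0), (2, 3), (3, 0), (3, 3), (4, 1), (4, 2), (7, 0), (7, 3)]
Unfold 2 (reflect across v@4): 16 holes -> [(2, 0), (2, 3), (2, 4), (2, 7), (3, 0), (3, 3), (3, 4), (3, 7), (4, 1), (4, 2), (4, 5), (4, 6), (7, 0), (7, 3), (7, 4), (7, 7)]

Answer: ........
........
O..OO..O
O..OO..O
.OO..OO.
........
........
O..OO..O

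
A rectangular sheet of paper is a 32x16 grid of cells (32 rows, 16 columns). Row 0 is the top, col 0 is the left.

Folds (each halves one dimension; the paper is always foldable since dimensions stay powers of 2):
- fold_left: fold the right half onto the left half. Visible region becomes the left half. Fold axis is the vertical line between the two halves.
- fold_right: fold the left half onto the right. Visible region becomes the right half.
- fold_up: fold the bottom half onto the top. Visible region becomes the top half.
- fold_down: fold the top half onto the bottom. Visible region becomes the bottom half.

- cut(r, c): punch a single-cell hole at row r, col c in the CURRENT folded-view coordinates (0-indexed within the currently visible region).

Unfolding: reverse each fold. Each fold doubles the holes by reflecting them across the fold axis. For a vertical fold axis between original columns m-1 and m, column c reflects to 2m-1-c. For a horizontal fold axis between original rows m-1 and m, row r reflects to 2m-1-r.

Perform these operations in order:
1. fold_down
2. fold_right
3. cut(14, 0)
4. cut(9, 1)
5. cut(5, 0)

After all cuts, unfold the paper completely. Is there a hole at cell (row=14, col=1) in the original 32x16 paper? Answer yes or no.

Op 1 fold_down: fold axis h@16; visible region now rows[16,32) x cols[0,16) = 16x16
Op 2 fold_right: fold axis v@8; visible region now rows[16,32) x cols[8,16) = 16x8
Op 3 cut(14, 0): punch at orig (30,8); cuts so far [(30, 8)]; region rows[16,32) x cols[8,16) = 16x8
Op 4 cut(9, 1): punch at orig (25,9); cuts so far [(25, 9), (30, 8)]; region rows[16,32) x cols[8,16) = 16x8
Op 5 cut(5, 0): punch at orig (21,8); cuts so far [(21, 8), (25, 9), (30, 8)]; region rows[16,32) x cols[8,16) = 16x8
Unfold 1 (reflect across v@8): 6 holes -> [(21, 7), (21, 8), (25, 6), (25, 9), (30, 7), (30, 8)]
Unfold 2 (reflect across h@16): 12 holes -> [(1, 7), (1, 8), (6, 6), (6, 9), (10, 7), (10, 8), (21, 7), (21, 8), (25, 6), (25, 9), (30, 7), (30, 8)]
Holes: [(1, 7), (1, 8), (6, 6), (6, 9), (10, 7), (10, 8), (21, 7), (21, 8), (25, 6), (25, 9), (30, 7), (30, 8)]

Answer: no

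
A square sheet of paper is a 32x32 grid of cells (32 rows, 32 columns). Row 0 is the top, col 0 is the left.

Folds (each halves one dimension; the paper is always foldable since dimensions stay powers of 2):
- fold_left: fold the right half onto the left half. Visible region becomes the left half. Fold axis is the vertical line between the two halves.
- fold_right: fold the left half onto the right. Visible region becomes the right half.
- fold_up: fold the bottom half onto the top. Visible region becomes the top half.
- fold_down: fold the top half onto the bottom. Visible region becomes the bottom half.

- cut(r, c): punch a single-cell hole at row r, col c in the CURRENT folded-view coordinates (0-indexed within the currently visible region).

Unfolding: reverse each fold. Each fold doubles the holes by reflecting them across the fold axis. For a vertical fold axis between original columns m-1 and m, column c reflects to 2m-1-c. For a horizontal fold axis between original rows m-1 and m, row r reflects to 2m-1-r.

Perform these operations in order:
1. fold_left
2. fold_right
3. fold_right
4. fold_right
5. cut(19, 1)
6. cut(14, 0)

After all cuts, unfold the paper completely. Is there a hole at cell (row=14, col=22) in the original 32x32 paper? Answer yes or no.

Answer: yes

Derivation:
Op 1 fold_left: fold axis v@16; visible region now rows[0,32) x cols[0,16) = 32x16
Op 2 fold_right: fold axis v@8; visible region now rows[0,32) x cols[8,16) = 32x8
Op 3 fold_right: fold axis v@12; visible region now rows[0,32) x cols[12,16) = 32x4
Op 4 fold_right: fold axis v@14; visible region now rows[0,32) x cols[14,16) = 32x2
Op 5 cut(19, 1): punch at orig (19,15); cuts so far [(19, 15)]; region rows[0,32) x cols[14,16) = 32x2
Op 6 cut(14, 0): punch at orig (14,14); cuts so far [(14, 14), (19, 15)]; region rows[0,32) x cols[14,16) = 32x2
Unfold 1 (reflect across v@14): 4 holes -> [(14, 13), (14, 14), (19, 12), (19, 15)]
Unfold 2 (reflect across v@12): 8 holes -> [(14, 9), (14, 10), (14, 13), (14, 14), (19, 8), (19, 11), (19, 12), (19, 15)]
Unfold 3 (reflect across v@8): 16 holes -> [(14, 1), (14, 2), (14, 5), (14, 6), (14, 9), (14, 10), (14, 13), (14, 14), (19, 0), (19, 3), (19, 4), (19, 7), (19, 8), (19, 11), (19, 12), (19, 15)]
Unfold 4 (reflect across v@16): 32 holes -> [(14, 1), (14, 2), (14, 5), (14, 6), (14, 9), (14, 10), (14, 13), (14, 14), (14, 17), (14, 18), (14, 21), (14, 22), (14, 25), (14, 26), (14, 29), (14, 30), (19, 0), (19, 3), (19, 4), (19, 7), (19, 8), (19, 11), (19, 12), (19, 15), (19, 16), (19, 19), (19, 20), (19, 23), (19, 24), (19, 27), (19, 28), (19, 31)]
Holes: [(14, 1), (14, 2), (14, 5), (14, 6), (14, 9), (14, 10), (14, 13), (14, 14), (14, 17), (14, 18), (14, 21), (14, 22), (14, 25), (14, 26), (14, 29), (14, 30), (19, 0), (19, 3), (19, 4), (19, 7), (19, 8), (19, 11), (19, 12), (19, 15), (19, 16), (19, 19), (19, 20), (19, 23), (19, 24), (19, 27), (19, 28), (19, 31)]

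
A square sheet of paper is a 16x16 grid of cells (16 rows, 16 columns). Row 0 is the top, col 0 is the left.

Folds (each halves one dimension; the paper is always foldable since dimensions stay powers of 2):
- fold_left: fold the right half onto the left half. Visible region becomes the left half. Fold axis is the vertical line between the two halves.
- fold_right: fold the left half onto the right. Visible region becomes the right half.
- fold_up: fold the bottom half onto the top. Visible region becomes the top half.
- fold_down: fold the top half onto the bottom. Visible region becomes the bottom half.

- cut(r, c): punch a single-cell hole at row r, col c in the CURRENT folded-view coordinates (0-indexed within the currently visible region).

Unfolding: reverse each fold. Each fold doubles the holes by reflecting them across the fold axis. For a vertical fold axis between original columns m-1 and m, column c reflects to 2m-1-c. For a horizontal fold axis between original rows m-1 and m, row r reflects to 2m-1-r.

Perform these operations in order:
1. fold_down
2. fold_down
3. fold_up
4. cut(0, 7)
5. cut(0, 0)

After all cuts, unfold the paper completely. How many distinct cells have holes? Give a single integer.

Op 1 fold_down: fold axis h@8; visible region now rows[8,16) x cols[0,16) = 8x16
Op 2 fold_down: fold axis h@12; visible region now rows[12,16) x cols[0,16) = 4x16
Op 3 fold_up: fold axis h@14; visible region now rows[12,14) x cols[0,16) = 2x16
Op 4 cut(0, 7): punch at orig (12,7); cuts so far [(12, 7)]; region rows[12,14) x cols[0,16) = 2x16
Op 5 cut(0, 0): punch at orig (12,0); cuts so far [(12, 0), (12, 7)]; region rows[12,14) x cols[0,16) = 2x16
Unfold 1 (reflect across h@14): 4 holes -> [(12, 0), (12, 7), (15, 0), (15, 7)]
Unfold 2 (reflect across h@12): 8 holes -> [(8, 0), (8, 7), (11, 0), (11, 7), (12, 0), (12, 7), (15, 0), (15, 7)]
Unfold 3 (reflect across h@8): 16 holes -> [(0, 0), (0, 7), (3, 0), (3, 7), (4, 0), (4, 7), (7, 0), (7, 7), (8, 0), (8, 7), (11, 0), (11, 7), (12, 0), (12, 7), (15, 0), (15, 7)]

Answer: 16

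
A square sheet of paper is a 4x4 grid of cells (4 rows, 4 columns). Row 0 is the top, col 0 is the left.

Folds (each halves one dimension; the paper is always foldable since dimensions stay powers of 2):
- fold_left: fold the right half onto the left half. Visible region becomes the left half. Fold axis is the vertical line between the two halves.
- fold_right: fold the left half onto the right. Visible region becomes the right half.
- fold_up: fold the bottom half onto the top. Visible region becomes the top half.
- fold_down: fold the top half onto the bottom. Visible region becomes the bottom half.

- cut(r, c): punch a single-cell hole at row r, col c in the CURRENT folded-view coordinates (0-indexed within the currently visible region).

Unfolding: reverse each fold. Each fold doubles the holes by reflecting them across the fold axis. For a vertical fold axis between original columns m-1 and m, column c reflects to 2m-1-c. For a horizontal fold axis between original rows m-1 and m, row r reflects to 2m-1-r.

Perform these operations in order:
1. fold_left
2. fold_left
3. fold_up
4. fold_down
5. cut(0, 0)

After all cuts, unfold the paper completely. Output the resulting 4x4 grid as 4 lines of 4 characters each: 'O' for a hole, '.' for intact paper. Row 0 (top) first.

Answer: OOOO
OOOO
OOOO
OOOO

Derivation:
Op 1 fold_left: fold axis v@2; visible region now rows[0,4) x cols[0,2) = 4x2
Op 2 fold_left: fold axis v@1; visible region now rows[0,4) x cols[0,1) = 4x1
Op 3 fold_up: fold axis h@2; visible region now rows[0,2) x cols[0,1) = 2x1
Op 4 fold_down: fold axis h@1; visible region now rows[1,2) x cols[0,1) = 1x1
Op 5 cut(0, 0): punch at orig (1,0); cuts so far [(1, 0)]; region rows[1,2) x cols[0,1) = 1x1
Unfold 1 (reflect across h@1): 2 holes -> [(0, 0), (1, 0)]
Unfold 2 (reflect across h@2): 4 holes -> [(0, 0), (1, 0), (2, 0), (3, 0)]
Unfold 3 (reflect across v@1): 8 holes -> [(0, 0), (0, 1), (1, 0), (1, 1), (2, 0), (2, 1), (3, 0), (3, 1)]
Unfold 4 (reflect across v@2): 16 holes -> [(0, 0), (0, 1), (0, 2), (0, 3), (1, 0), (1, 1), (1, 2), (1, 3), (2, 0), (2, 1), (2, 2), (2, 3), (3, 0), (3, 1), (3, 2), (3, 3)]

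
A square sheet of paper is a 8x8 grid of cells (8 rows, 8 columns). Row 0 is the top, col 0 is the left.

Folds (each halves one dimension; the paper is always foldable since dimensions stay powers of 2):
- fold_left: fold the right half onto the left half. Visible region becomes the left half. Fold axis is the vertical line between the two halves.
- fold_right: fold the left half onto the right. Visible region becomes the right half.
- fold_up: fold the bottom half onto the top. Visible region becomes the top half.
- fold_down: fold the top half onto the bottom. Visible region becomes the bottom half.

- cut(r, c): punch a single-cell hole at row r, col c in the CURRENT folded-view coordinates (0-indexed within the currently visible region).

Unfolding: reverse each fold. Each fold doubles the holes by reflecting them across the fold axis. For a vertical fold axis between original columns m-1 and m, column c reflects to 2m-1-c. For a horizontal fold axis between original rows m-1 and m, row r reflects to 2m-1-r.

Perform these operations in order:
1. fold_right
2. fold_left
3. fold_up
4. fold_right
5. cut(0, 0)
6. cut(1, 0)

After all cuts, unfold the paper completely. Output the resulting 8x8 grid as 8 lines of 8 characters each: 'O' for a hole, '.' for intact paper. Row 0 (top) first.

Answer: OOOOOOOO
OOOOOOOO
........
........
........
........
OOOOOOOO
OOOOOOOO

Derivation:
Op 1 fold_right: fold axis v@4; visible region now rows[0,8) x cols[4,8) = 8x4
Op 2 fold_left: fold axis v@6; visible region now rows[0,8) x cols[4,6) = 8x2
Op 3 fold_up: fold axis h@4; visible region now rows[0,4) x cols[4,6) = 4x2
Op 4 fold_right: fold axis v@5; visible region now rows[0,4) x cols[5,6) = 4x1
Op 5 cut(0, 0): punch at orig (0,5); cuts so far [(0, 5)]; region rows[0,4) x cols[5,6) = 4x1
Op 6 cut(1, 0): punch at orig (1,5); cuts so far [(0, 5), (1, 5)]; region rows[0,4) x cols[5,6) = 4x1
Unfold 1 (reflect across v@5): 4 holes -> [(0, 4), (0, 5), (1, 4), (1, 5)]
Unfold 2 (reflect across h@4): 8 holes -> [(0, 4), (0, 5), (1, 4), (1, 5), (6, 4), (6, 5), (7, 4), (7, 5)]
Unfold 3 (reflect across v@6): 16 holes -> [(0, 4), (0, 5), (0, 6), (0, 7), (1, 4), (1, 5), (1, 6), (1, 7), (6, 4), (6, 5), (6, 6), (6, 7), (7, 4), (7, 5), (7, 6), (7, 7)]
Unfold 4 (reflect across v@4): 32 holes -> [(0, 0), (0, 1), (0, 2), (0, 3), (0, 4), (0, 5), (0, 6), (0, 7), (1, 0), (1, 1), (1, 2), (1, 3), (1, 4), (1, 5), (1, 6), (1, 7), (6, 0), (6, 1), (6, 2), (6, 3), (6, 4), (6, 5), (6, 6), (6, 7), (7, 0), (7, 1), (7, 2), (7, 3), (7, 4), (7, 5), (7, 6), (7, 7)]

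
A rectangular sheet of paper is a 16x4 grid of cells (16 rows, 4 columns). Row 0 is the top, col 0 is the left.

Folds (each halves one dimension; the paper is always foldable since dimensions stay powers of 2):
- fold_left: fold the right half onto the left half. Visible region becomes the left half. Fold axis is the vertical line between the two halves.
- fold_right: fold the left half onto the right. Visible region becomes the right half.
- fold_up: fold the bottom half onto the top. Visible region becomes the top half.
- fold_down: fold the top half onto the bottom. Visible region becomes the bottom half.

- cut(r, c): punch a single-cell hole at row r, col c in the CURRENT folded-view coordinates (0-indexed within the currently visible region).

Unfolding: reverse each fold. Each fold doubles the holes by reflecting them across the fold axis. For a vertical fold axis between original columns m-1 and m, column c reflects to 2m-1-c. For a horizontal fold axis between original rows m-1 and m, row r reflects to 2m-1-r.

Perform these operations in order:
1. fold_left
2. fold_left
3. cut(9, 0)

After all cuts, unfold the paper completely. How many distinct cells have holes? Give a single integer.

Op 1 fold_left: fold axis v@2; visible region now rows[0,16) x cols[0,2) = 16x2
Op 2 fold_left: fold axis v@1; visible region now rows[0,16) x cols[0,1) = 16x1
Op 3 cut(9, 0): punch at orig (9,0); cuts so far [(9, 0)]; region rows[0,16) x cols[0,1) = 16x1
Unfold 1 (reflect across v@1): 2 holes -> [(9, 0), (9, 1)]
Unfold 2 (reflect across v@2): 4 holes -> [(9, 0), (9, 1), (9, 2), (9, 3)]

Answer: 4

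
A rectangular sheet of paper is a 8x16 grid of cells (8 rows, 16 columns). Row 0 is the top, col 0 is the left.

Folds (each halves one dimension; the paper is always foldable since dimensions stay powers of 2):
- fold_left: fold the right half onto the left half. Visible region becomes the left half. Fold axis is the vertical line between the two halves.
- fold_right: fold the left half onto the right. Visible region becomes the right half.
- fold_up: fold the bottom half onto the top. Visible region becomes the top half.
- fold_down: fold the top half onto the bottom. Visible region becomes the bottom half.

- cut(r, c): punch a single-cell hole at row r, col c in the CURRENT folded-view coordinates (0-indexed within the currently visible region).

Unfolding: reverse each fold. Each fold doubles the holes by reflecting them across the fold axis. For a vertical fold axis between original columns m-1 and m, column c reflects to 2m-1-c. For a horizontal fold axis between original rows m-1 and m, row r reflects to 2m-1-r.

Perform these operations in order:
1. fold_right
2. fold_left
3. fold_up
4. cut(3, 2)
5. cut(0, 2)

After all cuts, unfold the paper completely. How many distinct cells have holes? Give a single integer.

Answer: 16

Derivation:
Op 1 fold_right: fold axis v@8; visible region now rows[0,8) x cols[8,16) = 8x8
Op 2 fold_left: fold axis v@12; visible region now rows[0,8) x cols[8,12) = 8x4
Op 3 fold_up: fold axis h@4; visible region now rows[0,4) x cols[8,12) = 4x4
Op 4 cut(3, 2): punch at orig (3,10); cuts so far [(3, 10)]; region rows[0,4) x cols[8,12) = 4x4
Op 5 cut(0, 2): punch at orig (0,10); cuts so far [(0, 10), (3, 10)]; region rows[0,4) x cols[8,12) = 4x4
Unfold 1 (reflect across h@4): 4 holes -> [(0, 10), (3, 10), (4, 10), (7, 10)]
Unfold 2 (reflect across v@12): 8 holes -> [(0, 10), (0, 13), (3, 10), (3, 13), (4, 10), (4, 13), (7, 10), (7, 13)]
Unfold 3 (reflect across v@8): 16 holes -> [(0, 2), (0, 5), (0, 10), (0, 13), (3, 2), (3, 5), (3, 10), (3, 13), (4, 2), (4, 5), (4, 10), (4, 13), (7, 2), (7, 5), (7, 10), (7, 13)]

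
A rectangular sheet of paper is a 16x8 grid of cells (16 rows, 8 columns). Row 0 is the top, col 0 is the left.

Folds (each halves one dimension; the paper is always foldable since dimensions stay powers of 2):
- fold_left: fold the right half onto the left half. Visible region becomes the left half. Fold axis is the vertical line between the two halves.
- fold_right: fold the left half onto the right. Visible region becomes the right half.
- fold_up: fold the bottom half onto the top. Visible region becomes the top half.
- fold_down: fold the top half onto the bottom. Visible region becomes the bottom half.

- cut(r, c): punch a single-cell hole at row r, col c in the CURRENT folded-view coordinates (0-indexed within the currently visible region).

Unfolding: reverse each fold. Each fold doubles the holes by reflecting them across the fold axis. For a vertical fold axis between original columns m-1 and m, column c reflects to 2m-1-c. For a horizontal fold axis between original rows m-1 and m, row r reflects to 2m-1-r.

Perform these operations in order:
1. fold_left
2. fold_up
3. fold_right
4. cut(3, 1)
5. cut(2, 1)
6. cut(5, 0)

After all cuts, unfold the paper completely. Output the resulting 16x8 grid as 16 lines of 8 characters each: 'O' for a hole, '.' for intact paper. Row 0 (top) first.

Op 1 fold_left: fold axis v@4; visible region now rows[0,16) x cols[0,4) = 16x4
Op 2 fold_up: fold axis h@8; visible region now rows[0,8) x cols[0,4) = 8x4
Op 3 fold_right: fold axis v@2; visible region now rows[0,8) x cols[2,4) = 8x2
Op 4 cut(3, 1): punch at orig (3,3); cuts so far [(3, 3)]; region rows[0,8) x cols[2,4) = 8x2
Op 5 cut(2, 1): punch at orig (2,3); cuts so far [(2, 3), (3, 3)]; region rows[0,8) x cols[2,4) = 8x2
Op 6 cut(5, 0): punch at orig (5,2); cuts so far [(2, 3), (3, 3), (5, 2)]; region rows[0,8) x cols[2,4) = 8x2
Unfold 1 (reflect across v@2): 6 holes -> [(2, 0), (2, 3), (3, 0), (3, 3), (5, 1), (5, 2)]
Unfold 2 (reflect across h@8): 12 holes -> [(2, 0), (2, 3), (3, 0), (3, 3), (5, 1), (5, 2), (10, 1), (10, 2), (12, 0), (12, 3), (13, 0), (13, 3)]
Unfold 3 (reflect across v@4): 24 holes -> [(2, 0), (2, 3), (2, 4), (2, 7), (3, 0), (3, 3), (3, 4), (3, 7), (5, 1), (5, 2), (5, 5), (5, 6), (10, 1), (10, 2), (10, 5), (10, 6), (12, 0), (12, 3), (12, 4), (12, 7), (13, 0), (13, 3), (13, 4), (13, 7)]

Answer: ........
........
O..OO..O
O..OO..O
........
.OO..OO.
........
........
........
........
.OO..OO.
........
O..OO..O
O..OO..O
........
........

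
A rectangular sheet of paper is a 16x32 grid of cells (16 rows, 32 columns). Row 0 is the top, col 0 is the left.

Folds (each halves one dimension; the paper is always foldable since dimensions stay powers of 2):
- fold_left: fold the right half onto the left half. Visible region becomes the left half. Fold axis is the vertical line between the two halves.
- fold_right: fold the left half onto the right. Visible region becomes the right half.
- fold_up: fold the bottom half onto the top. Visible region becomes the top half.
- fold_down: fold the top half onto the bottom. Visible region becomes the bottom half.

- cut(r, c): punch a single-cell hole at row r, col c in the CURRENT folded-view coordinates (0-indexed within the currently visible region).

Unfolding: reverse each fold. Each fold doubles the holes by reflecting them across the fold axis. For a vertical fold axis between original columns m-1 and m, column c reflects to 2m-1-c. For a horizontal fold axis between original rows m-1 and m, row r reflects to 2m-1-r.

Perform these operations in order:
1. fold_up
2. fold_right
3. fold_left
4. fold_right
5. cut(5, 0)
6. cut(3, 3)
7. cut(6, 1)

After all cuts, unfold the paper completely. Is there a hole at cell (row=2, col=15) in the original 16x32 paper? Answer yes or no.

Op 1 fold_up: fold axis h@8; visible region now rows[0,8) x cols[0,32) = 8x32
Op 2 fold_right: fold axis v@16; visible region now rows[0,8) x cols[16,32) = 8x16
Op 3 fold_left: fold axis v@24; visible region now rows[0,8) x cols[16,24) = 8x8
Op 4 fold_right: fold axis v@20; visible region now rows[0,8) x cols[20,24) = 8x4
Op 5 cut(5, 0): punch at orig (5,20); cuts so far [(5, 20)]; region rows[0,8) x cols[20,24) = 8x4
Op 6 cut(3, 3): punch at orig (3,23); cuts so far [(3, 23), (5, 20)]; region rows[0,8) x cols[20,24) = 8x4
Op 7 cut(6, 1): punch at orig (6,21); cuts so far [(3, 23), (5, 20), (6, 21)]; region rows[0,8) x cols[20,24) = 8x4
Unfold 1 (reflect across v@20): 6 holes -> [(3, 16), (3, 23), (5, 19), (5, 20), (6, 18), (6, 21)]
Unfold 2 (reflect across v@24): 12 holes -> [(3, 16), (3, 23), (3, 24), (3, 31), (5, 19), (5, 20), (5, 27), (5, 28), (6, 18), (6, 21), (6, 26), (6, 29)]
Unfold 3 (reflect across v@16): 24 holes -> [(3, 0), (3, 7), (3, 8), (3, 15), (3, 16), (3, 23), (3, 24), (3, 31), (5, 3), (5, 4), (5, 11), (5, 12), (5, 19), (5, 20), (5, 27), (5, 28), (6, 2), (6, 5), (6, 10), (6, 13), (6, 18), (6, 21), (6, 26), (6, 29)]
Unfold 4 (reflect across h@8): 48 holes -> [(3, 0), (3, 7), (3, 8), (3, 15), (3, 16), (3, 23), (3, 24), (3, 31), (5, 3), (5, 4), (5, 11), (5, 12), (5, 19), (5, 20), (5, 27), (5, 28), (6, 2), (6, 5), (6, 10), (6, 13), (6, 18), (6, 21), (6, 26), (6, 29), (9, 2), (9, 5), (9, 10), (9, 13), (9, 18), (9, 21), (9, 26), (9, 29), (10, 3), (10, 4), (10, 11), (10, 12), (10, 19), (10, 20), (10, 27), (10, 28), (12, 0), (12, 7), (12, 8), (12, 15), (12, 16), (12, 23), (12, 24), (12, 31)]
Holes: [(3, 0), (3, 7), (3, 8), (3, 15), (3, 16), (3, 23), (3, 24), (3, 31), (5, 3), (5, 4), (5, 11), (5, 12), (5, 19), (5, 20), (5, 27), (5, 28), (6, 2), (6, 5), (6, 10), (6, 13), (6, 18), (6, 21), (6, 26), (6, 29), (9, 2), (9, 5), (9, 10), (9, 13), (9, 18), (9, 21), (9, 26), (9, 29), (10, 3), (10, 4), (10, 11), (10, 12), (10, 19), (10, 20), (10, 27), (10, 28), (12, 0), (12, 7), (12, 8), (12, 15), (12, 16), (12, 23), (12, 24), (12, 31)]

Answer: no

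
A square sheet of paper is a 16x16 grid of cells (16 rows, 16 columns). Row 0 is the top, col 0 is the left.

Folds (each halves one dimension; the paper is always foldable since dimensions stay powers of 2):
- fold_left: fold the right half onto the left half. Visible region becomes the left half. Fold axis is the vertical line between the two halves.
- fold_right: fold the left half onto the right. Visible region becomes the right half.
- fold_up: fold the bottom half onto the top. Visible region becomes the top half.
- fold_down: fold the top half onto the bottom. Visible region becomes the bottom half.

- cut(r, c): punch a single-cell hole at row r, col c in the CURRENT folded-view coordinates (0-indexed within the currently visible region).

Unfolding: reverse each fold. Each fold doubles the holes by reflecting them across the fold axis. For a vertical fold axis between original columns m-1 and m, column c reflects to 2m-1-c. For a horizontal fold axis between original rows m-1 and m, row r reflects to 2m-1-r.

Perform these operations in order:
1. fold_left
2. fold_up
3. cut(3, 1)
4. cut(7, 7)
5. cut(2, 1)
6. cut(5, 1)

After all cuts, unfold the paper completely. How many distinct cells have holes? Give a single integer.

Op 1 fold_left: fold axis v@8; visible region now rows[0,16) x cols[0,8) = 16x8
Op 2 fold_up: fold axis h@8; visible region now rows[0,8) x cols[0,8) = 8x8
Op 3 cut(3, 1): punch at orig (3,1); cuts so far [(3, 1)]; region rows[0,8) x cols[0,8) = 8x8
Op 4 cut(7, 7): punch at orig (7,7); cuts so far [(3, 1), (7, 7)]; region rows[0,8) x cols[0,8) = 8x8
Op 5 cut(2, 1): punch at orig (2,1); cuts so far [(2, 1), (3, 1), (7, 7)]; region rows[0,8) x cols[0,8) = 8x8
Op 6 cut(5, 1): punch at orig (5,1); cuts so far [(2, 1), (3, 1), (5, 1), (7, 7)]; region rows[0,8) x cols[0,8) = 8x8
Unfold 1 (reflect across h@8): 8 holes -> [(2, 1), (3, 1), (5, 1), (7, 7), (8, 7), (10, 1), (12, 1), (13, 1)]
Unfold 2 (reflect across v@8): 16 holes -> [(2, 1), (2, 14), (3, 1), (3, 14), (5, 1), (5, 14), (7, 7), (7, 8), (8, 7), (8, 8), (10, 1), (10, 14), (12, 1), (12, 14), (13, 1), (13, 14)]

Answer: 16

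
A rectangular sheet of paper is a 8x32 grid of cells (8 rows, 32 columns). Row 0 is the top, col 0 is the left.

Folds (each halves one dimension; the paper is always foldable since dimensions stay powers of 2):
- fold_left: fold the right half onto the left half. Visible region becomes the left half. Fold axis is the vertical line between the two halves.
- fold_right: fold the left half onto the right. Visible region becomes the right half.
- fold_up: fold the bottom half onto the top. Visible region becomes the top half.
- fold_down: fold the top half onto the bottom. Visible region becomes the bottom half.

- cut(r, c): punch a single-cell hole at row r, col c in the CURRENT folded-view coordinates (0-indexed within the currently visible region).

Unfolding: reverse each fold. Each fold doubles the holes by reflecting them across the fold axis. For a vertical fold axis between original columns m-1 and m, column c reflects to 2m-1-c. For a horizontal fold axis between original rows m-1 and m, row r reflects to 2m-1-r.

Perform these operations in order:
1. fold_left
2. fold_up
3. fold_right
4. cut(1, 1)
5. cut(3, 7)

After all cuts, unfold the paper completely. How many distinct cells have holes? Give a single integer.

Op 1 fold_left: fold axis v@16; visible region now rows[0,8) x cols[0,16) = 8x16
Op 2 fold_up: fold axis h@4; visible region now rows[0,4) x cols[0,16) = 4x16
Op 3 fold_right: fold axis v@8; visible region now rows[0,4) x cols[8,16) = 4x8
Op 4 cut(1, 1): punch at orig (1,9); cuts so far [(1, 9)]; region rows[0,4) x cols[8,16) = 4x8
Op 5 cut(3, 7): punch at orig (3,15); cuts so far [(1, 9), (3, 15)]; region rows[0,4) x cols[8,16) = 4x8
Unfold 1 (reflect across v@8): 4 holes -> [(1, 6), (1, 9), (3, 0), (3, 15)]
Unfold 2 (reflect across h@4): 8 holes -> [(1, 6), (1, 9), (3, 0), (3, 15), (4, 0), (4, 15), (6, 6), (6, 9)]
Unfold 3 (reflect across v@16): 16 holes -> [(1, 6), (1, 9), (1, 22), (1, 25), (3, 0), (3, 15), (3, 16), (3, 31), (4, 0), (4, 15), (4, 16), (4, 31), (6, 6), (6, 9), (6, 22), (6, 25)]

Answer: 16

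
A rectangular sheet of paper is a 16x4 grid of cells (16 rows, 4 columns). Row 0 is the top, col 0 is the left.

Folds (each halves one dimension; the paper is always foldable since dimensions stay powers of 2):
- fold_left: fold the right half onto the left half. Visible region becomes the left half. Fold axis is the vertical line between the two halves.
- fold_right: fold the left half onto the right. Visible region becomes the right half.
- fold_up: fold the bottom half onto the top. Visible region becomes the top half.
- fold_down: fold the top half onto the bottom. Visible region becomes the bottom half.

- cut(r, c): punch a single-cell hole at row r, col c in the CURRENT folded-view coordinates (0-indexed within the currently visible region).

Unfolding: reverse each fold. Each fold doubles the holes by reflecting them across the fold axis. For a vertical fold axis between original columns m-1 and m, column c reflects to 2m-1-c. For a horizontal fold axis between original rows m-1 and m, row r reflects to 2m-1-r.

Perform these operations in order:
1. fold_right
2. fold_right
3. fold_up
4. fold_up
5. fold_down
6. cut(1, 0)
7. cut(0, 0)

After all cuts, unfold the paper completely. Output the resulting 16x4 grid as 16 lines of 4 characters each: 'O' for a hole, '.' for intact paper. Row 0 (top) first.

Op 1 fold_right: fold axis v@2; visible region now rows[0,16) x cols[2,4) = 16x2
Op 2 fold_right: fold axis v@3; visible region now rows[0,16) x cols[3,4) = 16x1
Op 3 fold_up: fold axis h@8; visible region now rows[0,8) x cols[3,4) = 8x1
Op 4 fold_up: fold axis h@4; visible region now rows[0,4) x cols[3,4) = 4x1
Op 5 fold_down: fold axis h@2; visible region now rows[2,4) x cols[3,4) = 2x1
Op 6 cut(1, 0): punch at orig (3,3); cuts so far [(3, 3)]; region rows[2,4) x cols[3,4) = 2x1
Op 7 cut(0, 0): punch at orig (2,3); cuts so far [(2, 3), (3, 3)]; region rows[2,4) x cols[3,4) = 2x1
Unfold 1 (reflect across h@2): 4 holes -> [(0, 3), (1, 3), (2, 3), (3, 3)]
Unfold 2 (reflect across h@4): 8 holes -> [(0, 3), (1, 3), (2, 3), (3, 3), (4, 3), (5, 3), (6, 3), (7, 3)]
Unfold 3 (reflect across h@8): 16 holes -> [(0, 3), (1, 3), (2, 3), (3, 3), (4, 3), (5, 3), (6, 3), (7, 3), (8, 3), (9, 3), (10, 3), (11, 3), (12, 3), (13, 3), (14, 3), (15, 3)]
Unfold 4 (reflect across v@3): 32 holes -> [(0, 2), (0, 3), (1, 2), (1, 3), (2, 2), (2, 3), (3, 2), (3, 3), (4, 2), (4, 3), (5, 2), (5, 3), (6, 2), (6, 3), (7, 2), (7, 3), (8, 2), (8, 3), (9, 2), (9, 3), (10, 2), (10, 3), (11, 2), (11, 3), (12, 2), (12, 3), (13, 2), (13, 3), (14, 2), (14, 3), (15, 2), (15, 3)]
Unfold 5 (reflect across v@2): 64 holes -> [(0, 0), (0, 1), (0, 2), (0, 3), (1, 0), (1, 1), (1, 2), (1, 3), (2, 0), (2, 1), (2, 2), (2, 3), (3, 0), (3, 1), (3, 2), (3, 3), (4, 0), (4, 1), (4, 2), (4, 3), (5, 0), (5, 1), (5, 2), (5, 3), (6, 0), (6, 1), (6, 2), (6, 3), (7, 0), (7, 1), (7, 2), (7, 3), (8, 0), (8, 1), (8, 2), (8, 3), (9, 0), (9, 1), (9, 2), (9, 3), (10, 0), (10, 1), (10, 2), (10, 3), (11, 0), (11, 1), (11, 2), (11, 3), (12, 0), (12, 1), (12, 2), (12, 3), (13, 0), (13, 1), (13, 2), (13, 3), (14, 0), (14, 1), (14, 2), (14, 3), (15, 0), (15, 1), (15, 2), (15, 3)]

Answer: OOOO
OOOO
OOOO
OOOO
OOOO
OOOO
OOOO
OOOO
OOOO
OOOO
OOOO
OOOO
OOOO
OOOO
OOOO
OOOO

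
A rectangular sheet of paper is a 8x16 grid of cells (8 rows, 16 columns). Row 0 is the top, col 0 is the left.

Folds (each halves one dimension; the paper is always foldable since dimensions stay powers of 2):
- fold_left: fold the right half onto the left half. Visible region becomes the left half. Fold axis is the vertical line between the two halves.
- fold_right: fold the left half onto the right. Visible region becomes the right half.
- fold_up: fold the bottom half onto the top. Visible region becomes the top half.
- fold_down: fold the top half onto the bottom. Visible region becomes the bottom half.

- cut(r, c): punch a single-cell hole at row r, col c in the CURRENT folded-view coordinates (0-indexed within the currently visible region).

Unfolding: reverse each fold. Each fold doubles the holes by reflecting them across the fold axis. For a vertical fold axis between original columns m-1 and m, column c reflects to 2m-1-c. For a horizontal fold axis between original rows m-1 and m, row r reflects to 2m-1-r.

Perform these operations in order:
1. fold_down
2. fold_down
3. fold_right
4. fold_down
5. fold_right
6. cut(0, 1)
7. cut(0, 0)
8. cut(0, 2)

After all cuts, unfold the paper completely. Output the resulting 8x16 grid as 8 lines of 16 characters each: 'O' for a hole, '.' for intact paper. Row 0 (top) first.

Op 1 fold_down: fold axis h@4; visible region now rows[4,8) x cols[0,16) = 4x16
Op 2 fold_down: fold axis h@6; visible region now rows[6,8) x cols[0,16) = 2x16
Op 3 fold_right: fold axis v@8; visible region now rows[6,8) x cols[8,16) = 2x8
Op 4 fold_down: fold axis h@7; visible region now rows[7,8) x cols[8,16) = 1x8
Op 5 fold_right: fold axis v@12; visible region now rows[7,8) x cols[12,16) = 1x4
Op 6 cut(0, 1): punch at orig (7,13); cuts so far [(7, 13)]; region rows[7,8) x cols[12,16) = 1x4
Op 7 cut(0, 0): punch at orig (7,12); cuts so far [(7, 12), (7, 13)]; region rows[7,8) x cols[12,16) = 1x4
Op 8 cut(0, 2): punch at orig (7,14); cuts so far [(7, 12), (7, 13), (7, 14)]; region rows[7,8) x cols[12,16) = 1x4
Unfold 1 (reflect across v@12): 6 holes -> [(7, 9), (7, 10), (7, 11), (7, 12), (7, 13), (7, 14)]
Unfold 2 (reflect across h@7): 12 holes -> [(6, 9), (6, 10), (6, 11), (6, 12), (6, 13), (6, 14), (7, 9), (7, 10), (7, 11), (7, 12), (7, 13), (7, 14)]
Unfold 3 (reflect across v@8): 24 holes -> [(6, 1), (6, 2), (6, 3), (6, 4), (6, 5), (6, 6), (6, 9), (6, 10), (6, 11), (6, 12), (6, 13), (6, 14), (7, 1), (7, 2), (7, 3), (7, 4), (7, 5), (7, 6), (7, 9), (7, 10), (7, 11), (7, 12), (7, 13), (7, 14)]
Unfold 4 (reflect across h@6): 48 holes -> [(4, 1), (4, 2), (4, 3), (4, 4), (4, 5), (4, 6), (4, 9), (4, 10), (4, 11), (4, 12), (4, 13), (4, 14), (5, 1), (5, 2), (5, 3), (5, 4), (5, 5), (5, 6), (5, 9), (5, 10), (5, 11), (5, 12), (5, 13), (5, 14), (6, 1), (6, 2), (6, 3), (6, 4), (6, 5), (6, 6), (6, 9), (6, 10), (6, 11), (6, 12), (6, 13), (6, 14), (7, 1), (7, 2), (7, 3), (7, 4), (7, 5), (7, 6), (7, 9), (7, 10), (7, 11), (7, 12), (7, 13), (7, 14)]
Unfold 5 (reflect across h@4): 96 holes -> [(0, 1), (0, 2), (0, 3), (0, 4), (0, 5), (0, 6), (0, 9), (0, 10), (0, 11), (0, 12), (0, 13), (0, 14), (1, 1), (1, 2), (1, 3), (1, 4), (1, 5), (1, 6), (1, 9), (1, 10), (1, 11), (1, 12), (1, 13), (1, 14), (2, 1), (2, 2), (2, 3), (2, 4), (2, 5), (2, 6), (2, 9), (2, 10), (2, 11), (2, 12), (2, 13), (2, 14), (3, 1), (3, 2), (3, 3), (3, 4), (3, 5), (3, 6), (3, 9), (3, 10), (3, 11), (3, 12), (3, 13), (3, 14), (4, 1), (4, 2), (4, 3), (4, 4), (4, 5), (4, 6), (4, 9), (4, 10), (4, 11), (4, 12), (4, 13), (4, 14), (5, 1), (5, 2), (5, 3), (5, 4), (5, 5), (5, 6), (5, 9), (5, 10), (5, 11), (5, 12), (5, 13), (5, 14), (6, 1), (6, 2), (6, 3), (6, 4), (6, 5), (6, 6), (6, 9), (6, 10), (6, 11), (6, 12), (6, 13), (6, 14), (7, 1), (7, 2), (7, 3), (7, 4), (7, 5), (7, 6), (7, 9), (7, 10), (7, 11), (7, 12), (7, 13), (7, 14)]

Answer: .OOOOOO..OOOOOO.
.OOOOOO..OOOOOO.
.OOOOOO..OOOOOO.
.OOOOOO..OOOOOO.
.OOOOOO..OOOOOO.
.OOOOOO..OOOOOO.
.OOOOOO..OOOOOO.
.OOOOOO..OOOOOO.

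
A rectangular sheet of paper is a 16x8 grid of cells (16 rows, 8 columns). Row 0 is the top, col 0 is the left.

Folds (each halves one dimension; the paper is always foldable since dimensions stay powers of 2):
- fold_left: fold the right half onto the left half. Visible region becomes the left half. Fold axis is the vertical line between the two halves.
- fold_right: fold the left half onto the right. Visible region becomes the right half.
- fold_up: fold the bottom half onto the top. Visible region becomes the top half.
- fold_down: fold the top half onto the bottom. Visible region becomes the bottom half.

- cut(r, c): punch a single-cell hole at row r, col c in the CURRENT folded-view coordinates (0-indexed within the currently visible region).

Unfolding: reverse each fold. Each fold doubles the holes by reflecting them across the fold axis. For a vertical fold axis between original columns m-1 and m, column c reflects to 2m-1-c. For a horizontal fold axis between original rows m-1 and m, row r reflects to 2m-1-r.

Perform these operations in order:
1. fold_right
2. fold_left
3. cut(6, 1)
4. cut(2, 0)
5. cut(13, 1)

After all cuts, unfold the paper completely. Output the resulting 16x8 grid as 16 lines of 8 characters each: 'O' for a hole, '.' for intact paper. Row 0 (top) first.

Op 1 fold_right: fold axis v@4; visible region now rows[0,16) x cols[4,8) = 16x4
Op 2 fold_left: fold axis v@6; visible region now rows[0,16) x cols[4,6) = 16x2
Op 3 cut(6, 1): punch at orig (6,5); cuts so far [(6, 5)]; region rows[0,16) x cols[4,6) = 16x2
Op 4 cut(2, 0): punch at orig (2,4); cuts so far [(2, 4), (6, 5)]; region rows[0,16) x cols[4,6) = 16x2
Op 5 cut(13, 1): punch at orig (13,5); cuts so far [(2, 4), (6, 5), (13, 5)]; region rows[0,16) x cols[4,6) = 16x2
Unfold 1 (reflect across v@6): 6 holes -> [(2, 4), (2, 7), (6, 5), (6, 6), (13, 5), (13, 6)]
Unfold 2 (reflect across v@4): 12 holes -> [(2, 0), (2, 3), (2, 4), (2, 7), (6, 1), (6, 2), (6, 5), (6, 6), (13, 1), (13, 2), (13, 5), (13, 6)]

Answer: ........
........
O..OO..O
........
........
........
.OO..OO.
........
........
........
........
........
........
.OO..OO.
........
........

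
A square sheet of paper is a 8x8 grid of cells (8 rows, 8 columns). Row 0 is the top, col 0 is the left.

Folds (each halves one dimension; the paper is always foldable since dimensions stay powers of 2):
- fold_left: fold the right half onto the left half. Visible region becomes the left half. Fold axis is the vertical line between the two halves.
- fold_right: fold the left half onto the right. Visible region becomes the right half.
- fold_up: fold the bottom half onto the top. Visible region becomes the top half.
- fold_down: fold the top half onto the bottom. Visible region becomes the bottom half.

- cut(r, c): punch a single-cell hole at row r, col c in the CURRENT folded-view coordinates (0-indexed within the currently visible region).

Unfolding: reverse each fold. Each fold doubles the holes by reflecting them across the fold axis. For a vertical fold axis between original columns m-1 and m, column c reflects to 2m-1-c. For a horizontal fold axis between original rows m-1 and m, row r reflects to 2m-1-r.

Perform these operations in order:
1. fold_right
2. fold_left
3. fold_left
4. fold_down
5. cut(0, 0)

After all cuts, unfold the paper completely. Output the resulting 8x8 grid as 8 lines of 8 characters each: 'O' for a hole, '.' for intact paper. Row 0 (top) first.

Answer: ........
........
........
OOOOOOOO
OOOOOOOO
........
........
........

Derivation:
Op 1 fold_right: fold axis v@4; visible region now rows[0,8) x cols[4,8) = 8x4
Op 2 fold_left: fold axis v@6; visible region now rows[0,8) x cols[4,6) = 8x2
Op 3 fold_left: fold axis v@5; visible region now rows[0,8) x cols[4,5) = 8x1
Op 4 fold_down: fold axis h@4; visible region now rows[4,8) x cols[4,5) = 4x1
Op 5 cut(0, 0): punch at orig (4,4); cuts so far [(4, 4)]; region rows[4,8) x cols[4,5) = 4x1
Unfold 1 (reflect across h@4): 2 holes -> [(3, 4), (4, 4)]
Unfold 2 (reflect across v@5): 4 holes -> [(3, 4), (3, 5), (4, 4), (4, 5)]
Unfold 3 (reflect across v@6): 8 holes -> [(3, 4), (3, 5), (3, 6), (3, 7), (4, 4), (4, 5), (4, 6), (4, 7)]
Unfold 4 (reflect across v@4): 16 holes -> [(3, 0), (3, 1), (3, 2), (3, 3), (3, 4), (3, 5), (3, 6), (3, 7), (4, 0), (4, 1), (4, 2), (4, 3), (4, 4), (4, 5), (4, 6), (4, 7)]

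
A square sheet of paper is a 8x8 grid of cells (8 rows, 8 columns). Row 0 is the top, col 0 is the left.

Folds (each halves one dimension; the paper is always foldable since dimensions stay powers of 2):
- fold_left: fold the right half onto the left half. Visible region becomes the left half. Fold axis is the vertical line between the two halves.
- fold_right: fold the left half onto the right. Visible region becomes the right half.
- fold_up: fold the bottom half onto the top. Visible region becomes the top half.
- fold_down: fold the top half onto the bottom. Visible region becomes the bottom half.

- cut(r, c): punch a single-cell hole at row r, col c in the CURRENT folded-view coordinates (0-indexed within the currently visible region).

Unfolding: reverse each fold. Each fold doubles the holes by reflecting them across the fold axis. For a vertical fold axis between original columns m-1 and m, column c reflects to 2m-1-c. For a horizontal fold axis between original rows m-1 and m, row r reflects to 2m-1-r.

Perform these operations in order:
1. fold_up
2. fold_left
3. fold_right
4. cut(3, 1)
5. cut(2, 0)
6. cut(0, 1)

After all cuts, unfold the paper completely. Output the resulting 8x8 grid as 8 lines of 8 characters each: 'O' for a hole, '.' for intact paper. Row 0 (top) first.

Answer: O..OO..O
........
.OO..OO.
O..OO..O
O..OO..O
.OO..OO.
........
O..OO..O

Derivation:
Op 1 fold_up: fold axis h@4; visible region now rows[0,4) x cols[0,8) = 4x8
Op 2 fold_left: fold axis v@4; visible region now rows[0,4) x cols[0,4) = 4x4
Op 3 fold_right: fold axis v@2; visible region now rows[0,4) x cols[2,4) = 4x2
Op 4 cut(3, 1): punch at orig (3,3); cuts so far [(3, 3)]; region rows[0,4) x cols[2,4) = 4x2
Op 5 cut(2, 0): punch at orig (2,2); cuts so far [(2, 2), (3, 3)]; region rows[0,4) x cols[2,4) = 4x2
Op 6 cut(0, 1): punch at orig (0,3); cuts so far [(0, 3), (2, 2), (3, 3)]; region rows[0,4) x cols[2,4) = 4x2
Unfold 1 (reflect across v@2): 6 holes -> [(0, 0), (0, 3), (2, 1), (2, 2), (3, 0), (3, 3)]
Unfold 2 (reflect across v@4): 12 holes -> [(0, 0), (0, 3), (0, 4), (0, 7), (2, 1), (2, 2), (2, 5), (2, 6), (3, 0), (3, 3), (3, 4), (3, 7)]
Unfold 3 (reflect across h@4): 24 holes -> [(0, 0), (0, 3), (0, 4), (0, 7), (2, 1), (2, 2), (2, 5), (2, 6), (3, 0), (3, 3), (3, 4), (3, 7), (4, 0), (4, 3), (4, 4), (4, 7), (5, 1), (5, 2), (5, 5), (5, 6), (7, 0), (7, 3), (7, 4), (7, 7)]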